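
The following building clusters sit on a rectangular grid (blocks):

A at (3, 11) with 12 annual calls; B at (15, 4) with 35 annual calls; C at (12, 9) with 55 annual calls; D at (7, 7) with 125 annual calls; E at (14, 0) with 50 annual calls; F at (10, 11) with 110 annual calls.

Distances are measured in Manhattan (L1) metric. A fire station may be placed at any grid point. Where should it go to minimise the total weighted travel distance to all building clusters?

(10, 7)

Manhattan distance separates: Σwᵢ(|x−xᵢ|+|y−yᵢ|) = Σwᵢ|x−xᵢ| + Σwᵢ|y−yᵢ|, so x and y are optimised independently as 1-D weighted medians.
Total weight W = 387; half = 193.5.
x-coordinate, sorted with cumulative weight:
  x=3 (A, w=12) cum 12
  x=7 (D, w=125) cum 137
  x=10 (F, w=110) cum 247  ← median
  x=12 (C, w=55) cum 302
  x=14 (E, w=50) cum 352
  x=15 (B, w=35) cum 387
⇒ x* = 10
y-coordinate, sorted with cumulative weight:
  y=0 (E, w=50) cum 50
  y=4 (B, w=35) cum 85
  y=7 (D, w=125) cum 210  ← median
  y=9 (C, w=55) cum 265
  y=11 (A, w=12) cum 277
  y=11 (F, w=110) cum 387
⇒ y* = 7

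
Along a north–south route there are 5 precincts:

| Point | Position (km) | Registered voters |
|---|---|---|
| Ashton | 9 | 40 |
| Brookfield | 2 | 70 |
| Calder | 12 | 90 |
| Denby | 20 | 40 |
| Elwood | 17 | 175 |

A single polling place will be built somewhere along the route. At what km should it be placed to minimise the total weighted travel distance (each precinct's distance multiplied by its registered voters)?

x = 17

For a sum of weighted absolute distances on a line, the optimum is the weighted median (not the mean). Total weight W = 415; half-weight = 207.5.
Sort by position and accumulate weight:
  km 2 (Brookfield, w=70) → cum 70
  km 9 (Ashton, w=40) → cum 110
  km 12 (Calder, w=90) → cum 200
  km 17 (Elwood, w=175) → cum 375  ≥ 207.5 → median here
  km 20 (Denby, w=40) → cum 415
Optimal location: km 17.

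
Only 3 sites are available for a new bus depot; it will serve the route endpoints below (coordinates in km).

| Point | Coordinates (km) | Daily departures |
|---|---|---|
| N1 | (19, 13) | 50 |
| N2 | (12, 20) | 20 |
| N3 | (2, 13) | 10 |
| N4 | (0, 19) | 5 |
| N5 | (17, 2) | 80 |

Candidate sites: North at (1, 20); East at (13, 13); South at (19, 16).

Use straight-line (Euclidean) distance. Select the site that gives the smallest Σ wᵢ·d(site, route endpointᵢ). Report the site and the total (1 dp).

Total weighted distance at each candidate:
  North (1, 20): total = 3190.1
  East (13, 13): total = 1559.4
  South (19, 16): total = 1711.4
Minimum is at East with total 1559.4 km.

East, total 1559.4 km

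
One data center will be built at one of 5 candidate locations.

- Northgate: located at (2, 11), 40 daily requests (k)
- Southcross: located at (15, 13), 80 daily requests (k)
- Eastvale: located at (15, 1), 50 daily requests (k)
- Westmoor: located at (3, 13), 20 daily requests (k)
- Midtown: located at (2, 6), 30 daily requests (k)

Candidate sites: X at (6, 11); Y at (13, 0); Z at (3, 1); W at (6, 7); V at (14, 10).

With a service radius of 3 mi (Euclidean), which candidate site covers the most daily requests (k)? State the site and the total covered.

Coverage radius r = 3 mi; a point is covered iff (Δx)²+(Δy)² ≤ 3² = 9.
  X (6, 11): covers {none} → 0
  Y (13, 0): covers {Eastvale} → 50
  Z (3, 1): covers {none} → 0
  W (6, 7): covers {none} → 0
  V (14, 10): covers {none} → 0
Maximum coverage at Y: 50 daily requests (k).

Y, covering 50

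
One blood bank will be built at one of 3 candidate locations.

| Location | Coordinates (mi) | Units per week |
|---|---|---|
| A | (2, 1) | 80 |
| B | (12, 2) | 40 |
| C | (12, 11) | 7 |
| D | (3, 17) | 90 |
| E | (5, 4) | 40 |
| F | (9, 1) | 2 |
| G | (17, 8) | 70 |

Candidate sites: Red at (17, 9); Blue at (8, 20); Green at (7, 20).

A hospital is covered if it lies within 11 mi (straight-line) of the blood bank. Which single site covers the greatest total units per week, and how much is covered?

Coverage radius r = 11 mi; a point is covered iff (Δx)²+(Δy)² ≤ 11² = 121.
  Red (17, 9): covers {B, C, G} → 117
  Blue (8, 20): covers {C, D} → 97
  Green (7, 20): covers {C, D} → 97
Maximum coverage at Red: 117 units per week.

Red, covering 117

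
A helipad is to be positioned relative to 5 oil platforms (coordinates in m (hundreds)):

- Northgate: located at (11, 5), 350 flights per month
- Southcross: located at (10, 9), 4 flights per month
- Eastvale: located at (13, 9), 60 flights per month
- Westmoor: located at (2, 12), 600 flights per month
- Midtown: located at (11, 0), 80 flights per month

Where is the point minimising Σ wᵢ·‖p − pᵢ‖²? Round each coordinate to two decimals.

(6.17, 8.71)

The minimiser of Σwᵢ‖p−pᵢ‖² is the weighted centroid p* = (Σwᵢpᵢ)/(Σwᵢ).
Σwᵢ = 1094.
Σwᵢxᵢ = 350·11 + 4·10 + 60·13 + 600·2 + 80·11 = 6750.
Σwᵢyᵢ = 350·5 + 4·9 + 60·9 + 600·12 + 80·0 = 9526.
x* = 6750/1094 = 6.17, y* = 9526/1094 = 8.71.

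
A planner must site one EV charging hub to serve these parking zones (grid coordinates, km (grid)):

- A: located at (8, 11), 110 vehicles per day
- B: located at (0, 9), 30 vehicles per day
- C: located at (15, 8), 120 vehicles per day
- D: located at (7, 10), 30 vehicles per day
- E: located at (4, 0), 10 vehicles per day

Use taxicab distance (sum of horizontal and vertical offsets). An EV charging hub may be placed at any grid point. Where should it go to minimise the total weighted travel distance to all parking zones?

Manhattan distance separates: Σwᵢ(|x−xᵢ|+|y−yᵢ|) = Σwᵢ|x−xᵢ| + Σwᵢ|y−yᵢ|, so x and y are optimised independently as 1-D weighted medians.
Total weight W = 300; half = 150.
x-coordinate, sorted with cumulative weight:
  x=0 (B, w=30) cum 30
  x=4 (E, w=10) cum 40
  x=7 (D, w=30) cum 70
  x=8 (A, w=110) cum 180  ← median
  x=15 (C, w=120) cum 300
⇒ x* = 8
y-coordinate, sorted with cumulative weight:
  y=0 (E, w=10) cum 10
  y=8 (C, w=120) cum 130
  y=9 (B, w=30) cum 160  ← median
  y=10 (D, w=30) cum 190
  y=11 (A, w=110) cum 300
⇒ y* = 9

(8, 9)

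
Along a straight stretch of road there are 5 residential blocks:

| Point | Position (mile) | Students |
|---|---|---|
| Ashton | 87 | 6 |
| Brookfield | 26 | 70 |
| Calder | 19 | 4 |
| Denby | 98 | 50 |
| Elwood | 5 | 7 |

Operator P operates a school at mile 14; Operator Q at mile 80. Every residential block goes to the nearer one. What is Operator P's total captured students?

81

The indifferent point is the midpoint (14+80)/2 = 47; residential blocks left of it (closer to Operator P at 14) go to Operator P, those right go to Operator Q.
  Elwood at 5 (w=7) → Operator P
  Calder at 19 (w=4) → Operator P
  Brookfield at 26 (w=70) → Operator P
  Ashton at 87 (w=6) → Operator Q
  Denby at 98 (w=50) → Operator Q
Operator P captures 81; Operator Q captures 56.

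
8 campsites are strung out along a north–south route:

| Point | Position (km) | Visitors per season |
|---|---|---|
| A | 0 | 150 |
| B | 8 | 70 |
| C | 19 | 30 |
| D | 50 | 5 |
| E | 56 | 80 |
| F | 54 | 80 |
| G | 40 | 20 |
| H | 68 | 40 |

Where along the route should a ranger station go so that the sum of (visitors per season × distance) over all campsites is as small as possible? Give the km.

x = 19

For a sum of weighted absolute distances on a line, the optimum is the weighted median (not the mean). Total weight W = 475; half-weight = 237.5.
Sort by position and accumulate weight:
  km 0 (A, w=150) → cum 150
  km 8 (B, w=70) → cum 220
  km 19 (C, w=30) → cum 250  ≥ 237.5 → median here
  km 40 (G, w=20) → cum 270
  km 50 (D, w=5) → cum 275
  km 54 (F, w=80) → cum 355
  km 56 (E, w=80) → cum 435
  km 68 (H, w=40) → cum 475
Optimal location: km 19.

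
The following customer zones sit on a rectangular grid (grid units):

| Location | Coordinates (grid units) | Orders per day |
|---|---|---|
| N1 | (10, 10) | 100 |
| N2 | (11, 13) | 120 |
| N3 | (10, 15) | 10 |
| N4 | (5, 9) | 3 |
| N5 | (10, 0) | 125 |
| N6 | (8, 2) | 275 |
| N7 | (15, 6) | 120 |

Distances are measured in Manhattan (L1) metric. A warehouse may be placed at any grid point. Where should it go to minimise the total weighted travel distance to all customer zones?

(10, 2)

Manhattan distance separates: Σwᵢ(|x−xᵢ|+|y−yᵢ|) = Σwᵢ|x−xᵢ| + Σwᵢ|y−yᵢ|, so x and y are optimised independently as 1-D weighted medians.
Total weight W = 753; half = 376.5.
x-coordinate, sorted with cumulative weight:
  x=5 (N4, w=3) cum 3
  x=8 (N6, w=275) cum 278
  x=10 (N1, w=100) cum 378  ← median
  x=10 (N3, w=10) cum 388
  x=10 (N5, w=125) cum 513
  x=11 (N2, w=120) cum 633
  x=15 (N7, w=120) cum 753
⇒ x* = 10
y-coordinate, sorted with cumulative weight:
  y=0 (N5, w=125) cum 125
  y=2 (N6, w=275) cum 400  ← median
  y=6 (N7, w=120) cum 520
  y=9 (N4, w=3) cum 523
  y=10 (N1, w=100) cum 623
  y=13 (N2, w=120) cum 743
  y=15 (N3, w=10) cum 753
⇒ y* = 2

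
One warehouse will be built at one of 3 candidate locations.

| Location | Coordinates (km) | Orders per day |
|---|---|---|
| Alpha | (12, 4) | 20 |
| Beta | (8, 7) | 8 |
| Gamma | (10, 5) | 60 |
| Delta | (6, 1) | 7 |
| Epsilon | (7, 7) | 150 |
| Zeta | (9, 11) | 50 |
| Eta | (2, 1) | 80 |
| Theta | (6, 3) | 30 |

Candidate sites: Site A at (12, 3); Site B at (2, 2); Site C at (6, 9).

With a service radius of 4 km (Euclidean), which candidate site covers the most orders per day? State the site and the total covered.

Site C, covering 208

Coverage radius r = 4 km; a point is covered iff (Δx)²+(Δy)² ≤ 4² = 16.
  Site A (12, 3): covers {Alpha, Gamma} → 80
  Site B (2, 2): covers {Eta} → 80
  Site C (6, 9): covers {Beta, Epsilon, Zeta} → 208
Maximum coverage at Site C: 208 orders per day.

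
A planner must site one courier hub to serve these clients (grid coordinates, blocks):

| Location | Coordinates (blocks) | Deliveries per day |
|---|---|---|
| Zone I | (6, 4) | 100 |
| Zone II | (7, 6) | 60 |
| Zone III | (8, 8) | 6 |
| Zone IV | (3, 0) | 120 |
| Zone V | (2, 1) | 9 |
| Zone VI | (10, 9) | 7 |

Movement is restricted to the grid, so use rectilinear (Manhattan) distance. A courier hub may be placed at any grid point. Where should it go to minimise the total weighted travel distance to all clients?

(6, 4)

Manhattan distance separates: Σwᵢ(|x−xᵢ|+|y−yᵢ|) = Σwᵢ|x−xᵢ| + Σwᵢ|y−yᵢ|, so x and y are optimised independently as 1-D weighted medians.
Total weight W = 302; half = 151.
x-coordinate, sorted with cumulative weight:
  x=2 (Zone V, w=9) cum 9
  x=3 (Zone IV, w=120) cum 129
  x=6 (Zone I, w=100) cum 229  ← median
  x=7 (Zone II, w=60) cum 289
  x=8 (Zone III, w=6) cum 295
  x=10 (Zone VI, w=7) cum 302
⇒ x* = 6
y-coordinate, sorted with cumulative weight:
  y=0 (Zone IV, w=120) cum 120
  y=1 (Zone V, w=9) cum 129
  y=4 (Zone I, w=100) cum 229  ← median
  y=6 (Zone II, w=60) cum 289
  y=8 (Zone III, w=6) cum 295
  y=9 (Zone VI, w=7) cum 302
⇒ y* = 4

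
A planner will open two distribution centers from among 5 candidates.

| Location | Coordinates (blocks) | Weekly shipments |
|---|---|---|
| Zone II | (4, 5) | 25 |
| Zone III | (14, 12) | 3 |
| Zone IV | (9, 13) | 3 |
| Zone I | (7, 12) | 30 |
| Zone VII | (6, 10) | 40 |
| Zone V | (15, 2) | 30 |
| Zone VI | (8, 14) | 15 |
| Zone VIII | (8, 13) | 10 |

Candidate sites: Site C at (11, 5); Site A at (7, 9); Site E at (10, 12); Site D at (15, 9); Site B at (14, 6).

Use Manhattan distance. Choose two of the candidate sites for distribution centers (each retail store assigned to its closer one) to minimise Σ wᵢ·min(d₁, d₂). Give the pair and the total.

Evaluate every pair (each demand assigned to the nearer of the two):
  {Site A, Site B}: total = 671
  {Site A, Site D}: total = 725
  {Site C, Site A}: total = 743
  {Site C, Site E}: total = 823
  {Site E, Site B}: total = 863
  {Site A, Site E}: total = 903
  {Site E, Site D}: total = 973
  {Site C, Site B}: total = 1393
  {Site C, Site D}: total = 1447
  {Site D, Site B}: total = 1487
Best pair: {Site A, Site B} with total 671.

{Site A, Site B}, total 671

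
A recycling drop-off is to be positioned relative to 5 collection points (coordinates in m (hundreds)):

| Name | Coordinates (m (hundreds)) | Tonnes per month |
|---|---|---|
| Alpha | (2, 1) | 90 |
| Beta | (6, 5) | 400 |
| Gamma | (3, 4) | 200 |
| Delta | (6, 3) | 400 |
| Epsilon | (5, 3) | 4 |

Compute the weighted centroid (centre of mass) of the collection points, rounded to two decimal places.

The minimiser of Σwᵢ‖p−pᵢ‖² is the weighted centroid p* = (Σwᵢpᵢ)/(Σwᵢ).
Σwᵢ = 1094.
Σwᵢxᵢ = 90·2 + 400·6 + 200·3 + 400·6 + 4·5 = 5600.
Σwᵢyᵢ = 90·1 + 400·5 + 200·4 + 400·3 + 4·3 = 4102.
x* = 5600/1094 = 5.12, y* = 4102/1094 = 3.75.

(5.12, 3.75)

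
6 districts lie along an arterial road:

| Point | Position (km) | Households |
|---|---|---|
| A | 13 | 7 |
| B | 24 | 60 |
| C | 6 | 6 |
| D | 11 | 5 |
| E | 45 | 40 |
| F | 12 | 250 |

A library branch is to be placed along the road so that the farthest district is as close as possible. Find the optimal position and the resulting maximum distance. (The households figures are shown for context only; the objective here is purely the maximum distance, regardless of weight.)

location 25.5, max distance 19.5

The 1-center on a line is the midpoint of the two extreme points: leftmost at 6, rightmost at 45.
Optimal location = (6 + 45)/2 = 25.5; maximum distance = (45 − 6)/2 = 19.5.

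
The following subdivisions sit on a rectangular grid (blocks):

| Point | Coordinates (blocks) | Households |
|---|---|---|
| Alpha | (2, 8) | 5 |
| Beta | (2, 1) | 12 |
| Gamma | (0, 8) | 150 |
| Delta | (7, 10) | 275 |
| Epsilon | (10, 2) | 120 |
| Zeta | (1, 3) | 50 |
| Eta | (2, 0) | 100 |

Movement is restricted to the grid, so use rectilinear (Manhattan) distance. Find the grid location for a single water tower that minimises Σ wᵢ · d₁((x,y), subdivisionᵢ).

Manhattan distance separates: Σwᵢ(|x−xᵢ|+|y−yᵢ|) = Σwᵢ|x−xᵢ| + Σwᵢ|y−yᵢ|, so x and y are optimised independently as 1-D weighted medians.
Total weight W = 712; half = 356.
x-coordinate, sorted with cumulative weight:
  x=0 (Gamma, w=150) cum 150
  x=1 (Zeta, w=50) cum 200
  x=2 (Alpha, w=5) cum 205
  x=2 (Beta, w=12) cum 217
  x=2 (Eta, w=100) cum 317
  x=7 (Delta, w=275) cum 592  ← median
  x=10 (Epsilon, w=120) cum 712
⇒ x* = 7
y-coordinate, sorted with cumulative weight:
  y=0 (Eta, w=100) cum 100
  y=1 (Beta, w=12) cum 112
  y=2 (Epsilon, w=120) cum 232
  y=3 (Zeta, w=50) cum 282
  y=8 (Alpha, w=5) cum 287
  y=8 (Gamma, w=150) cum 437  ← median
  y=10 (Delta, w=275) cum 712
⇒ y* = 8

(7, 8)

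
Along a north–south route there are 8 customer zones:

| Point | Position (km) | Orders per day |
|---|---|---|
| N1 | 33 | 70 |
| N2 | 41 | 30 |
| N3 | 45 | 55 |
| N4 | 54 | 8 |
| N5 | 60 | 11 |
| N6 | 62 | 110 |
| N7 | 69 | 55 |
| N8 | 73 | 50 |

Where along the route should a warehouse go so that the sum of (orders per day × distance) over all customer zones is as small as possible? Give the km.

For a sum of weighted absolute distances on a line, the optimum is the weighted median (not the mean). Total weight W = 389; half-weight = 194.5.
Sort by position and accumulate weight:
  km 33 (N1, w=70) → cum 70
  km 41 (N2, w=30) → cum 100
  km 45 (N3, w=55) → cum 155
  km 54 (N4, w=8) → cum 163
  km 60 (N5, w=11) → cum 174
  km 62 (N6, w=110) → cum 284  ≥ 194.5 → median here
  km 69 (N7, w=55) → cum 339
  km 73 (N8, w=50) → cum 389
Optimal location: km 62.

x = 62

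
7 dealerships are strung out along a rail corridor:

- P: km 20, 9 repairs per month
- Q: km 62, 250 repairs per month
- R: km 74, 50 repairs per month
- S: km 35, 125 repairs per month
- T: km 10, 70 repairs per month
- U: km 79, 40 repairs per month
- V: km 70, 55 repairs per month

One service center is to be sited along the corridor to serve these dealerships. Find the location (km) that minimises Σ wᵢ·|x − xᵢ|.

For a sum of weighted absolute distances on a line, the optimum is the weighted median (not the mean). Total weight W = 599; half-weight = 299.5.
Sort by position and accumulate weight:
  km 10 (T, w=70) → cum 70
  km 20 (P, w=9) → cum 79
  km 35 (S, w=125) → cum 204
  km 62 (Q, w=250) → cum 454  ≥ 299.5 → median here
  km 70 (V, w=55) → cum 509
  km 74 (R, w=50) → cum 559
  km 79 (U, w=40) → cum 599
Optimal location: km 62.

x = 62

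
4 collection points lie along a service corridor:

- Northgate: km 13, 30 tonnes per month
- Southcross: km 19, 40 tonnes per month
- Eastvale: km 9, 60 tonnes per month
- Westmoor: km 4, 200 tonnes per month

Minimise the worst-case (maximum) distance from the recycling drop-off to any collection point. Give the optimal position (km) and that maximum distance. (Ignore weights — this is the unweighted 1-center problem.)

location 11.5, max distance 7.5

The 1-center on a line is the midpoint of the two extreme points: leftmost at 4, rightmost at 19.
Optimal location = (4 + 19)/2 = 11.5; maximum distance = (19 − 4)/2 = 7.5.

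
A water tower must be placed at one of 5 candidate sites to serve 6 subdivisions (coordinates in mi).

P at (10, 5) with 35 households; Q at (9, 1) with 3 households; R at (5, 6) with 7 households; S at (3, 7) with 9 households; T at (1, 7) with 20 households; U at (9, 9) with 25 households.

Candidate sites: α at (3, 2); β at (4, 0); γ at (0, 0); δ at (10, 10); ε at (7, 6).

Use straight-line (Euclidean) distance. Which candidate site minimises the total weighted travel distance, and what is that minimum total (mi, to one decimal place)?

ε, total 389.7 mi

Total weighted distance at each candidate:
  α (3, 2): total = 699.3
  β (4, 0): total = 804.6
  γ (0, 0): total = 1001.3
  δ (10, 10): total = 540.6
  ε (7, 6): total = 389.7
Minimum is at ε with total 389.7 mi.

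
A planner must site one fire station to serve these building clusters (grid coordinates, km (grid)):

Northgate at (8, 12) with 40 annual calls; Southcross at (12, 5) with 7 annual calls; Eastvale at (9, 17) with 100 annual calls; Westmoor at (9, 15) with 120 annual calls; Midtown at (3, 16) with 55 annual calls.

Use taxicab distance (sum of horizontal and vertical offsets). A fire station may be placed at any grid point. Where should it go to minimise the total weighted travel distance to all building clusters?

Manhattan distance separates: Σwᵢ(|x−xᵢ|+|y−yᵢ|) = Σwᵢ|x−xᵢ| + Σwᵢ|y−yᵢ|, so x and y are optimised independently as 1-D weighted medians.
Total weight W = 322; half = 161.
x-coordinate, sorted with cumulative weight:
  x=3 (Midtown, w=55) cum 55
  x=8 (Northgate, w=40) cum 95
  x=9 (Eastvale, w=100) cum 195  ← median
  x=9 (Westmoor, w=120) cum 315
  x=12 (Southcross, w=7) cum 322
⇒ x* = 9
y-coordinate, sorted with cumulative weight:
  y=5 (Southcross, w=7) cum 7
  y=12 (Northgate, w=40) cum 47
  y=15 (Westmoor, w=120) cum 167  ← median
  y=16 (Midtown, w=55) cum 222
  y=17 (Eastvale, w=100) cum 322
⇒ y* = 15

(9, 15)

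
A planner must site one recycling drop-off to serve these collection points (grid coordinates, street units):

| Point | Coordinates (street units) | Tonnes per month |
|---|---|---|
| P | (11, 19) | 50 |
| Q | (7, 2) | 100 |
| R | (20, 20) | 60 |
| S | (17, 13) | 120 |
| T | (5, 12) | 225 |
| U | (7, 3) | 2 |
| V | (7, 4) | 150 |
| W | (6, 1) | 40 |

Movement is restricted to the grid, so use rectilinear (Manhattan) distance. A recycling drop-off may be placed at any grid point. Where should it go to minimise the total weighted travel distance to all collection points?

(7, 12)

Manhattan distance separates: Σwᵢ(|x−xᵢ|+|y−yᵢ|) = Σwᵢ|x−xᵢ| + Σwᵢ|y−yᵢ|, so x and y are optimised independently as 1-D weighted medians.
Total weight W = 747; half = 373.5.
x-coordinate, sorted with cumulative weight:
  x=5 (T, w=225) cum 225
  x=6 (W, w=40) cum 265
  x=7 (Q, w=100) cum 365
  x=7 (U, w=2) cum 367
  x=7 (V, w=150) cum 517  ← median
  x=11 (P, w=50) cum 567
  x=17 (S, w=120) cum 687
  x=20 (R, w=60) cum 747
⇒ x* = 7
y-coordinate, sorted with cumulative weight:
  y=1 (W, w=40) cum 40
  y=2 (Q, w=100) cum 140
  y=3 (U, w=2) cum 142
  y=4 (V, w=150) cum 292
  y=12 (T, w=225) cum 517  ← median
  y=13 (S, w=120) cum 637
  y=19 (P, w=50) cum 687
  y=20 (R, w=60) cum 747
⇒ y* = 12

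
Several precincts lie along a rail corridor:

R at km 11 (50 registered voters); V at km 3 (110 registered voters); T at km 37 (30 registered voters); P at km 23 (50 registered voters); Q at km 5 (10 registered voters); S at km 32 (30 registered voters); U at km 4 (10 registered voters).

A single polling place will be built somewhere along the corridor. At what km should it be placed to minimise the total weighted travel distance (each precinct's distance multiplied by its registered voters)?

For a sum of weighted absolute distances on a line, the optimum is the weighted median (not the mean). Total weight W = 290; half-weight = 145.
Sort by position and accumulate weight:
  km 3 (V, w=110) → cum 110
  km 4 (U, w=10) → cum 120
  km 5 (Q, w=10) → cum 130
  km 11 (R, w=50) → cum 180  ≥ 145 → median here
  km 23 (P, w=50) → cum 230
  km 32 (S, w=30) → cum 260
  km 37 (T, w=30) → cum 290
Optimal location: km 11.

x = 11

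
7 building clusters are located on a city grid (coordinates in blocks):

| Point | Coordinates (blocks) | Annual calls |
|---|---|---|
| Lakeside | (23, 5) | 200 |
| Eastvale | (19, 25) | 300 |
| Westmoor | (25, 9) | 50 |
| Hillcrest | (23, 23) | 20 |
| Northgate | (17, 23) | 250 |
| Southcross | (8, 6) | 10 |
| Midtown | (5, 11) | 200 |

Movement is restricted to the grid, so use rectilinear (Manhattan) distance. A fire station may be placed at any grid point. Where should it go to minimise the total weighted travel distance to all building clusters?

Manhattan distance separates: Σwᵢ(|x−xᵢ|+|y−yᵢ|) = Σwᵢ|x−xᵢ| + Σwᵢ|y−yᵢ|, so x and y are optimised independently as 1-D weighted medians.
Total weight W = 1030; half = 515.
x-coordinate, sorted with cumulative weight:
  x=5 (Midtown, w=200) cum 200
  x=8 (Southcross, w=10) cum 210
  x=17 (Northgate, w=250) cum 460
  x=19 (Eastvale, w=300) cum 760  ← median
  x=23 (Lakeside, w=200) cum 960
  x=23 (Hillcrest, w=20) cum 980
  x=25 (Westmoor, w=50) cum 1030
⇒ x* = 19
y-coordinate, sorted with cumulative weight:
  y=5 (Lakeside, w=200) cum 200
  y=6 (Southcross, w=10) cum 210
  y=9 (Westmoor, w=50) cum 260
  y=11 (Midtown, w=200) cum 460
  y=23 (Hillcrest, w=20) cum 480
  y=23 (Northgate, w=250) cum 730  ← median
  y=25 (Eastvale, w=300) cum 1030
⇒ y* = 23

(19, 23)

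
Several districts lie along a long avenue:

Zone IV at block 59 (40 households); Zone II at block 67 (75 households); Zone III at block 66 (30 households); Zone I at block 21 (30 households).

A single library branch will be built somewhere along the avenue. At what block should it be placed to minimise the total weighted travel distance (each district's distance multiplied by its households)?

For a sum of weighted absolute distances on a line, the optimum is the weighted median (not the mean). Total weight W = 175; half-weight = 87.5.
Sort by position and accumulate weight:
  block 21 (Zone I, w=30) → cum 30
  block 59 (Zone IV, w=40) → cum 70
  block 66 (Zone III, w=30) → cum 100  ≥ 87.5 → median here
  block 67 (Zone II, w=75) → cum 175
Optimal location: block 66.

x = 66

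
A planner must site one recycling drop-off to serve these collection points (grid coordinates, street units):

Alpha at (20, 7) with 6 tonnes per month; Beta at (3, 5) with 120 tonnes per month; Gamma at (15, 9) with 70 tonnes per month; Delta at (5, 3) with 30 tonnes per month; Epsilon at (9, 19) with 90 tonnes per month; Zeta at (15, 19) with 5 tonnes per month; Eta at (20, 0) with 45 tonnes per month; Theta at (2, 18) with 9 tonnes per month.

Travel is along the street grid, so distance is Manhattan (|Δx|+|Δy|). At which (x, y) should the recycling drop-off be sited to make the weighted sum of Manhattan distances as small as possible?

Manhattan distance separates: Σwᵢ(|x−xᵢ|+|y−yᵢ|) = Σwᵢ|x−xᵢ| + Σwᵢ|y−yᵢ|, so x and y are optimised independently as 1-D weighted medians.
Total weight W = 375; half = 187.5.
x-coordinate, sorted with cumulative weight:
  x=2 (Theta, w=9) cum 9
  x=3 (Beta, w=120) cum 129
  x=5 (Delta, w=30) cum 159
  x=9 (Epsilon, w=90) cum 249  ← median
  x=15 (Gamma, w=70) cum 319
  x=15 (Zeta, w=5) cum 324
  x=20 (Alpha, w=6) cum 330
  x=20 (Eta, w=45) cum 375
⇒ x* = 9
y-coordinate, sorted with cumulative weight:
  y=0 (Eta, w=45) cum 45
  y=3 (Delta, w=30) cum 75
  y=5 (Beta, w=120) cum 195  ← median
  y=7 (Alpha, w=6) cum 201
  y=9 (Gamma, w=70) cum 271
  y=18 (Theta, w=9) cum 280
  y=19 (Epsilon, w=90) cum 370
  y=19 (Zeta, w=5) cum 375
⇒ y* = 5

(9, 5)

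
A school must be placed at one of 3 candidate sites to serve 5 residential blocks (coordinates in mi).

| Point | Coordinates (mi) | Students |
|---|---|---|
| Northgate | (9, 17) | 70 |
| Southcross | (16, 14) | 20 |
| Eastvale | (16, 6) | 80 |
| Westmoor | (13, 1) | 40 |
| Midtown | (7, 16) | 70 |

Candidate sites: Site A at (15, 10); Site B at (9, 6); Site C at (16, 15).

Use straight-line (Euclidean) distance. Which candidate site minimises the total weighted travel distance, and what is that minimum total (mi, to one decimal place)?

Total weighted distance at each candidate:
  Site A (15, 10): total = 2126.5
  Site B (9, 6): total = 2512.6
  Site C (16, 15): total = 2456.2
Minimum is at Site A with total 2126.5 mi.

Site A, total 2126.5 mi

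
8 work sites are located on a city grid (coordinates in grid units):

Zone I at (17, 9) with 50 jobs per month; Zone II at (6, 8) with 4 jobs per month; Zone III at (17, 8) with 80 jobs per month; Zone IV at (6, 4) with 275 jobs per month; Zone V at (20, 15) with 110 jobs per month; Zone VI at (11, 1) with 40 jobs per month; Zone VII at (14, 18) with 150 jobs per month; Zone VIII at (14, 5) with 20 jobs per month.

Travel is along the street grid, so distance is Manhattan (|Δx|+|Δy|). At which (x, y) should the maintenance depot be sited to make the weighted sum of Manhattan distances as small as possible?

(14, 8)

Manhattan distance separates: Σwᵢ(|x−xᵢ|+|y−yᵢ|) = Σwᵢ|x−xᵢ| + Σwᵢ|y−yᵢ|, so x and y are optimised independently as 1-D weighted medians.
Total weight W = 729; half = 364.5.
x-coordinate, sorted with cumulative weight:
  x=6 (Zone II, w=4) cum 4
  x=6 (Zone IV, w=275) cum 279
  x=11 (Zone VI, w=40) cum 319
  x=14 (Zone VII, w=150) cum 469  ← median
  x=14 (Zone VIII, w=20) cum 489
  x=17 (Zone I, w=50) cum 539
  x=17 (Zone III, w=80) cum 619
  x=20 (Zone V, w=110) cum 729
⇒ x* = 14
y-coordinate, sorted with cumulative weight:
  y=1 (Zone VI, w=40) cum 40
  y=4 (Zone IV, w=275) cum 315
  y=5 (Zone VIII, w=20) cum 335
  y=8 (Zone II, w=4) cum 339
  y=8 (Zone III, w=80) cum 419  ← median
  y=9 (Zone I, w=50) cum 469
  y=15 (Zone V, w=110) cum 579
  y=18 (Zone VII, w=150) cum 729
⇒ y* = 8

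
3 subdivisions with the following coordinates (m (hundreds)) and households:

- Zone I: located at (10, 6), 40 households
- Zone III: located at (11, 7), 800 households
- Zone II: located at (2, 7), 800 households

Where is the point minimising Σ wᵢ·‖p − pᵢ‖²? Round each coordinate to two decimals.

The minimiser of Σwᵢ‖p−pᵢ‖² is the weighted centroid p* = (Σwᵢpᵢ)/(Σwᵢ).
Σwᵢ = 1640.
Σwᵢxᵢ = 40·10 + 800·11 + 800·2 = 10800.
Σwᵢyᵢ = 40·6 + 800·7 + 800·7 = 11440.
x* = 10800/1640 = 6.59, y* = 11440/1640 = 6.98.

(6.59, 6.98)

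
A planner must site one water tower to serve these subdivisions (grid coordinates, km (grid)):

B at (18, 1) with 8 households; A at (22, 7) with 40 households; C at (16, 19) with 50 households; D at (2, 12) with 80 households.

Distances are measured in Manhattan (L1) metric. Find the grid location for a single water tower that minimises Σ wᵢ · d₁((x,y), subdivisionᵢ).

Manhattan distance separates: Σwᵢ(|x−xᵢ|+|y−yᵢ|) = Σwᵢ|x−xᵢ| + Σwᵢ|y−yᵢ|, so x and y are optimised independently as 1-D weighted medians.
Total weight W = 178; half = 89.
x-coordinate, sorted with cumulative weight:
  x=2 (D, w=80) cum 80
  x=16 (C, w=50) cum 130  ← median
  x=18 (B, w=8) cum 138
  x=22 (A, w=40) cum 178
⇒ x* = 16
y-coordinate, sorted with cumulative weight:
  y=1 (B, w=8) cum 8
  y=7 (A, w=40) cum 48
  y=12 (D, w=80) cum 128  ← median
  y=19 (C, w=50) cum 178
⇒ y* = 12

(16, 12)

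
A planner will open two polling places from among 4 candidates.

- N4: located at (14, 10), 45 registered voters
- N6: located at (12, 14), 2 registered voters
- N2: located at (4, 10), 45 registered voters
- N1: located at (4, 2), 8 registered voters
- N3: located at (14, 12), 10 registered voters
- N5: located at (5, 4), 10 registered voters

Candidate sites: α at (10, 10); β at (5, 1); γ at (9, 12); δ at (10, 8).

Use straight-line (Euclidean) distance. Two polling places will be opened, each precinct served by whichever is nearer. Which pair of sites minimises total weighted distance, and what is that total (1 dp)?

{α, β}, total 545.0

Evaluate every pair (each demand assigned to the nearer of the two):
  {α, β}: total = 545.0
  {β, γ}: total = 583.2
  {β, δ}: total = 596.4
  {α, γ}: total = 632.4
  {γ, δ}: total = 632.7
  {α, δ}: total = 635.6
Best pair: {α, β} with total 545.0.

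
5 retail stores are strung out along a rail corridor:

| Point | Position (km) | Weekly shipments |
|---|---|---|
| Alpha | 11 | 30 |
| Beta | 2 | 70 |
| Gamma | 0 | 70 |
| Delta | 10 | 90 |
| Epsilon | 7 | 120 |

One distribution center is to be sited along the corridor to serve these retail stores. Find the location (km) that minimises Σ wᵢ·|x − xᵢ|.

x = 7

For a sum of weighted absolute distances on a line, the optimum is the weighted median (not the mean). Total weight W = 380; half-weight = 190.
Sort by position and accumulate weight:
  km 0 (Gamma, w=70) → cum 70
  km 2 (Beta, w=70) → cum 140
  km 7 (Epsilon, w=120) → cum 260  ≥ 190 → median here
  km 10 (Delta, w=90) → cum 350
  km 11 (Alpha, w=30) → cum 380
Optimal location: km 7.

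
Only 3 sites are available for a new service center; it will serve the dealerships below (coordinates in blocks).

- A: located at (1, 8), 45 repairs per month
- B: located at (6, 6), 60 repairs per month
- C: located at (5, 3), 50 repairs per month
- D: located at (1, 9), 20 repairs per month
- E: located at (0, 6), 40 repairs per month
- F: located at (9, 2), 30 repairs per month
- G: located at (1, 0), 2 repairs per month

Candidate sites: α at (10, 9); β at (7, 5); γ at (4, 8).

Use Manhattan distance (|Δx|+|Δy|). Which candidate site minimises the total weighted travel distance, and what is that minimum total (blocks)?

γ, total 1347 blocks

Total weighted distance at each candidate:
  α (10, 9): total = 2396
  β (7, 5): total = 1417
  γ (4, 8): total = 1347
Minimum is at γ with total 1347 blocks.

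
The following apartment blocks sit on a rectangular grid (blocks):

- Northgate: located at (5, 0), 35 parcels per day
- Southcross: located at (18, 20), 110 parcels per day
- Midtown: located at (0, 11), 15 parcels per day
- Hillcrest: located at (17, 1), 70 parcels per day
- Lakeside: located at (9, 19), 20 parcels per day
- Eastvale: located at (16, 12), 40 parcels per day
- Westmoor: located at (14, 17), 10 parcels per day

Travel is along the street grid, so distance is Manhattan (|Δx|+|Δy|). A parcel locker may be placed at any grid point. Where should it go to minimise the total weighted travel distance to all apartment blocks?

Manhattan distance separates: Σwᵢ(|x−xᵢ|+|y−yᵢ|) = Σwᵢ|x−xᵢ| + Σwᵢ|y−yᵢ|, so x and y are optimised independently as 1-D weighted medians.
Total weight W = 300; half = 150.
x-coordinate, sorted with cumulative weight:
  x=0 (Midtown, w=15) cum 15
  x=5 (Northgate, w=35) cum 50
  x=9 (Lakeside, w=20) cum 70
  x=14 (Westmoor, w=10) cum 80
  x=16 (Eastvale, w=40) cum 120
  x=17 (Hillcrest, w=70) cum 190  ← median
  x=18 (Southcross, w=110) cum 300
⇒ x* = 17
y-coordinate, sorted with cumulative weight:
  y=0 (Northgate, w=35) cum 35
  y=1 (Hillcrest, w=70) cum 105
  y=11 (Midtown, w=15) cum 120
  y=12 (Eastvale, w=40) cum 160  ← median
  y=17 (Westmoor, w=10) cum 170
  y=19 (Lakeside, w=20) cum 190
  y=20 (Southcross, w=110) cum 300
⇒ y* = 12

(17, 12)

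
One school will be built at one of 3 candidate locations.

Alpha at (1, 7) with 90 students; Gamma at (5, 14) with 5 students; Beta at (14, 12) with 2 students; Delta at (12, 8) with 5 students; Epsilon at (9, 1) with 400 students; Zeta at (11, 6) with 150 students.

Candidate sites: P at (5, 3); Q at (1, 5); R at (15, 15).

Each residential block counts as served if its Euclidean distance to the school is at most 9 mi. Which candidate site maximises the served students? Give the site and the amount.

Coverage radius r = 9 mi; a point is covered iff (Δx)²+(Δy)² ≤ 9² = 81.
  P (5, 3): covers {Alpha, Delta, Epsilon, Zeta} → 645
  Q (1, 5): covers {Alpha, Epsilon} → 490
  R (15, 15): covers {Beta, Delta} → 7
Maximum coverage at P: 645 students.

P, covering 645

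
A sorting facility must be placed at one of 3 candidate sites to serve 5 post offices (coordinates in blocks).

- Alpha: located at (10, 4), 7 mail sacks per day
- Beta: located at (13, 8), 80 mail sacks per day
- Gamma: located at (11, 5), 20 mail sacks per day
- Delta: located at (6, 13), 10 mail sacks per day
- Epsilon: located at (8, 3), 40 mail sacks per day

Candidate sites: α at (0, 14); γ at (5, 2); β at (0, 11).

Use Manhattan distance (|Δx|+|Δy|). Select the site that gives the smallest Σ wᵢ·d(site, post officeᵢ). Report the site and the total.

Total weighted distance at each candidate:
  α (0, 14): total = 2890
  γ (5, 2): total = 1629
  β (0, 11): total = 2459
Minimum is at γ with total 1629 blocks.

γ, total 1629 blocks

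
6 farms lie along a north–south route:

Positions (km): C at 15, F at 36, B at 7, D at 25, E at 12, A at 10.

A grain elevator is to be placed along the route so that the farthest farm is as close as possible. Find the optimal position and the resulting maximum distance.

The 1-center on a line is the midpoint of the two extreme points: leftmost at 7, rightmost at 36.
Optimal location = (7 + 36)/2 = 21.5; maximum distance = (36 − 7)/2 = 14.5.

location 21.5, max distance 14.5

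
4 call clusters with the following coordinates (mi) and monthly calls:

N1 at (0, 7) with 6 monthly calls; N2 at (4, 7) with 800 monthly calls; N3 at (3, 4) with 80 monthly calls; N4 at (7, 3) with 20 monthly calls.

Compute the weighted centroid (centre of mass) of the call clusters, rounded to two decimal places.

(3.95, 6.65)

The minimiser of Σwᵢ‖p−pᵢ‖² is the weighted centroid p* = (Σwᵢpᵢ)/(Σwᵢ).
Σwᵢ = 906.
Σwᵢxᵢ = 6·0 + 800·4 + 80·3 + 20·7 = 3580.
Σwᵢyᵢ = 6·7 + 800·7 + 80·4 + 20·3 = 6022.
x* = 3580/906 = 3.95, y* = 6022/906 = 6.65.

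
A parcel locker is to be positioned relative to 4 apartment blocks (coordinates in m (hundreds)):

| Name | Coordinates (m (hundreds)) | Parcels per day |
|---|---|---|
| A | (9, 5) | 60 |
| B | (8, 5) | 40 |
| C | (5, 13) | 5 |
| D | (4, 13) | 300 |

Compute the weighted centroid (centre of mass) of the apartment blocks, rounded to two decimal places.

(5.15, 11.02)

The minimiser of Σwᵢ‖p−pᵢ‖² is the weighted centroid p* = (Σwᵢpᵢ)/(Σwᵢ).
Σwᵢ = 405.
Σwᵢxᵢ = 60·9 + 40·8 + 5·5 + 300·4 = 2085.
Σwᵢyᵢ = 60·5 + 40·5 + 5·13 + 300·13 = 4465.
x* = 2085/405 = 5.15, y* = 4465/405 = 11.02.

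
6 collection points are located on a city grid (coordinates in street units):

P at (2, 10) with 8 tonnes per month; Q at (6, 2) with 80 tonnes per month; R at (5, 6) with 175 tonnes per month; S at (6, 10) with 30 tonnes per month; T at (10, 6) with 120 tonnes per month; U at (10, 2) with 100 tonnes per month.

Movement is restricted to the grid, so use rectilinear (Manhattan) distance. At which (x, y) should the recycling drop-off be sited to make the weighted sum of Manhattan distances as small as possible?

(6, 6)

Manhattan distance separates: Σwᵢ(|x−xᵢ|+|y−yᵢ|) = Σwᵢ|x−xᵢ| + Σwᵢ|y−yᵢ|, so x and y are optimised independently as 1-D weighted medians.
Total weight W = 513; half = 256.5.
x-coordinate, sorted with cumulative weight:
  x=2 (P, w=8) cum 8
  x=5 (R, w=175) cum 183
  x=6 (Q, w=80) cum 263  ← median
  x=6 (S, w=30) cum 293
  x=10 (T, w=120) cum 413
  x=10 (U, w=100) cum 513
⇒ x* = 6
y-coordinate, sorted with cumulative weight:
  y=2 (Q, w=80) cum 80
  y=2 (U, w=100) cum 180
  y=6 (R, w=175) cum 355  ← median
  y=6 (T, w=120) cum 475
  y=10 (P, w=8) cum 483
  y=10 (S, w=30) cum 513
⇒ y* = 6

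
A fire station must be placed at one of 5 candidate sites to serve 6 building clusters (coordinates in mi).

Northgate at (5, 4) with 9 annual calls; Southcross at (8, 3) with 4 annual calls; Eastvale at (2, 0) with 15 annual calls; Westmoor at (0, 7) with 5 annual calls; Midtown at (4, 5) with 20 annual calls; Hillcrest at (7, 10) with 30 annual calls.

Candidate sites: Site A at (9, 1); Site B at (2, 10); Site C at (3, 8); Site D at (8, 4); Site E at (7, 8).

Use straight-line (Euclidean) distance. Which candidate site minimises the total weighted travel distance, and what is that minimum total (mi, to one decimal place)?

Total weighted distance at each candidate:
  Site A (9, 1): total = 618.7
  Site B (2, 10): total = 523.0
  Site C (3, 8): total = 402.7
  Site D (8, 4): total = 446.8
  Site E (7, 8): total = 382.4
Minimum is at Site E with total 382.4 mi.

Site E, total 382.4 mi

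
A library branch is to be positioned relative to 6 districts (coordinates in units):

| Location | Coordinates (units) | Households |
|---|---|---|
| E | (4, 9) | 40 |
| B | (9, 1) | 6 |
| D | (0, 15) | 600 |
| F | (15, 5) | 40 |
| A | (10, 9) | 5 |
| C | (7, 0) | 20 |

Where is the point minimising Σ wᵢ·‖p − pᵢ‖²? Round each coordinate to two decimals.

The minimiser of Σwᵢ‖p−pᵢ‖² is the weighted centroid p* = (Σwᵢpᵢ)/(Σwᵢ).
Σwᵢ = 711.
Σwᵢxᵢ = 40·4 + 6·9 + 600·0 + 40·15 + 5·10 + 20·7 = 1004.
Σwᵢyᵢ = 40·9 + 6·1 + 600·15 + 40·5 + 5·9 + 20·0 = 9611.
x* = 1004/711 = 1.41, y* = 9611/711 = 13.52.

(1.41, 13.52)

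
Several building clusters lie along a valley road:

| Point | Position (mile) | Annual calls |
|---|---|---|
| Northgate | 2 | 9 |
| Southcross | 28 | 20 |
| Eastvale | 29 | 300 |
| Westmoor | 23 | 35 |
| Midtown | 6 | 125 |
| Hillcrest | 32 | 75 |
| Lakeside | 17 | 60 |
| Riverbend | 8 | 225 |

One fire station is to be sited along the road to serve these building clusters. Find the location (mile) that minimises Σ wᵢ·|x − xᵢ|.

For a sum of weighted absolute distances on a line, the optimum is the weighted median (not the mean). Total weight W = 849; half-weight = 424.5.
Sort by position and accumulate weight:
  mile 2 (Northgate, w=9) → cum 9
  mile 6 (Midtown, w=125) → cum 134
  mile 8 (Riverbend, w=225) → cum 359
  mile 17 (Lakeside, w=60) → cum 419
  mile 23 (Westmoor, w=35) → cum 454  ≥ 424.5 → median here
  mile 28 (Southcross, w=20) → cum 474
  mile 29 (Eastvale, w=300) → cum 774
  mile 32 (Hillcrest, w=75) → cum 849
Optimal location: mile 23.

x = 23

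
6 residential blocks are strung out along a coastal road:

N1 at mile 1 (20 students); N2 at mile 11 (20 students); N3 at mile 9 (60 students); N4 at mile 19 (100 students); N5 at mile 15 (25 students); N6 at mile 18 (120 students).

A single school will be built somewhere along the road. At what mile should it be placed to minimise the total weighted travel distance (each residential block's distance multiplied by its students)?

For a sum of weighted absolute distances on a line, the optimum is the weighted median (not the mean). Total weight W = 345; half-weight = 172.5.
Sort by position and accumulate weight:
  mile 1 (N1, w=20) → cum 20
  mile 9 (N3, w=60) → cum 80
  mile 11 (N2, w=20) → cum 100
  mile 15 (N5, w=25) → cum 125
  mile 18 (N6, w=120) → cum 245  ≥ 172.5 → median here
  mile 19 (N4, w=100) → cum 345
Optimal location: mile 18.

x = 18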